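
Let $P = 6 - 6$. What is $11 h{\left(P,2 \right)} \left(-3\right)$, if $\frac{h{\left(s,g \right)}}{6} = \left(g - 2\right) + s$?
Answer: $0$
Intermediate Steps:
$P = 0$ ($P = 6 - 6 = 0$)
$h{\left(s,g \right)} = -12 + 6 g + 6 s$ ($h{\left(s,g \right)} = 6 \left(\left(g - 2\right) + s\right) = 6 \left(\left(-2 + g\right) + s\right) = 6 \left(-2 + g + s\right) = -12 + 6 g + 6 s$)
$11 h{\left(P,2 \right)} \left(-3\right) = 11 \left(-12 + 6 \cdot 2 + 6 \cdot 0\right) \left(-3\right) = 11 \left(-12 + 12 + 0\right) \left(-3\right) = 11 \cdot 0 \left(-3\right) = 0 \left(-3\right) = 0$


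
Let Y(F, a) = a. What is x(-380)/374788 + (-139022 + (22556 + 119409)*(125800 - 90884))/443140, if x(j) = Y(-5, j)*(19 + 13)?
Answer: 232213797869123/20760444290 ≈ 11185.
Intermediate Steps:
x(j) = 32*j (x(j) = j*(19 + 13) = j*32 = 32*j)
x(-380)/374788 + (-139022 + (22556 + 119409)*(125800 - 90884))/443140 = (32*(-380))/374788 + (-139022 + (22556 + 119409)*(125800 - 90884))/443140 = -12160*1/374788 + (-139022 + 141965*34916)*(1/443140) = -3040/93697 + (-139022 + 4956849940)*(1/443140) = -3040/93697 + 4956710918*(1/443140) = -3040/93697 + 2478355459/221570 = 232213797869123/20760444290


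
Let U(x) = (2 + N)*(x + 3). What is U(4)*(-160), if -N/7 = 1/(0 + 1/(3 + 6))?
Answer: 68320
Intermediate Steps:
N = -63 (N = -7/(0 + 1/(3 + 6)) = -7/(0 + 1/9) = -7/1/9 = -7*9 = -63)
U(x) = -183 - 61*x (U(x) = (2 - 63)*(x + 3) = -61*(3 + x) = -183 - 61*x)
U(4)*(-160) = (-183 - 61*4)*(-160) = (-183 - 244)*(-160) = -427*(-160) = 68320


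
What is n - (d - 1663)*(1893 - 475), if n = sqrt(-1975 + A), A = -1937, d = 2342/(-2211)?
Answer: 5217155230/2211 + 2*I*sqrt(978) ≈ 2.3596e+6 + 62.546*I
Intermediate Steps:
d = -2342/2211 (d = 2342*(-1/2211) = -2342/2211 ≈ -1.0592)
n = 2*I*sqrt(978) (n = sqrt(-1975 - 1937) = sqrt(-3912) = 2*I*sqrt(978) ≈ 62.546*I)
n - (d - 1663)*(1893 - 475) = 2*I*sqrt(978) - (-2342/2211 - 1663)*(1893 - 475) = 2*I*sqrt(978) - (-3679235)*1418/2211 = 2*I*sqrt(978) - 1*(-5217155230/2211) = 2*I*sqrt(978) + 5217155230/2211 = 5217155230/2211 + 2*I*sqrt(978)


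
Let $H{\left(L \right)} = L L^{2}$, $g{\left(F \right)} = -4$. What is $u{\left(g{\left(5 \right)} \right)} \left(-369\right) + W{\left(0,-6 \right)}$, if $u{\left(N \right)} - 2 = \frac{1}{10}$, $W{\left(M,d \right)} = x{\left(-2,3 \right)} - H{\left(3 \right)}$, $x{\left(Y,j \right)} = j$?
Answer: $- \frac{7989}{10} \approx -798.9$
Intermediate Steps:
$H{\left(L \right)} = L^{3}$
$W{\left(M,d \right)} = -24$ ($W{\left(M,d \right)} = 3 - 3^{3} = 3 - 27 = -24$)
$u{\left(N \right)} = \frac{21}{10}$ ($u{\left(N \right)} = 2 + \frac{1}{10} = \frac{21}{10}$)
$u{\left(g{\left(5 \right)} \right)} \left(-369\right) + W{\left(0,-6 \right)} = \frac{21}{10} \left(-369\right) - 24 = - \frac{7749}{10} - 24 = - \frac{7989}{10}$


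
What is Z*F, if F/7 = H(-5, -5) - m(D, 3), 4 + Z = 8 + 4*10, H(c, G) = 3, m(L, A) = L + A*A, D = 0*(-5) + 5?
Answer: -3388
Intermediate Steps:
D = 5 (D = 0 + 5 = 5)
m(L, A) = L + A²
Z = 44 (Z = -4 + (8 + 4*10) = -4 + (8 + 40) = -4 + 48 = 44)
F = -77 (F = 7*(3 - (5 + 3²)) = 7*(3 - (5 + 9)) = 7*(3 - 1*14) = 7*(3 - 14) = 7*(-11) = -77)
Z*F = 44*(-77) = -3388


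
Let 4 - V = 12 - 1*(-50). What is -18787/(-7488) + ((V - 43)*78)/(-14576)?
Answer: 20801861/6821568 ≈ 3.0494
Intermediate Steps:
V = -58 (V = 4 - (12 - 1*(-50)) = 4 - (12 + 50) = 4 - 1*62 = 4 - 62 = -58)
-18787/(-7488) + ((V - 43)*78)/(-14576) = -18787/(-7488) + ((-58 - 43)*78)/(-14576) = -18787*(-1/7488) - 101*78*(-1/14576) = 18787/7488 - 7878*(-1/14576) = 18787/7488 + 3939/7288 = 20801861/6821568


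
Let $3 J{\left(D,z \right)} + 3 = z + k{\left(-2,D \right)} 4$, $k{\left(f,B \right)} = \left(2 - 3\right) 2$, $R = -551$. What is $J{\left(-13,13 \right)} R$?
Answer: $- \frac{1102}{3} \approx -367.33$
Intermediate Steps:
$k{\left(f,B \right)} = -2$ ($k{\left(f,B \right)} = \left(-1\right) 2 = -2$)
$J{\left(D,z \right)} = - \frac{11}{3} + \frac{z}{3}$ ($J{\left(D,z \right)} = -1 + \frac{z - 8}{3} = -1 + \frac{-8 + z}{3} = -1 + \left(- \frac{8}{3} + \frac{z}{3}\right) = - \frac{11}{3} + \frac{z}{3}$)
$J{\left(-13,13 \right)} R = \left(- \frac{11}{3} + \frac{1}{3} \cdot 13\right) \left(-551\right) = \left(- \frac{11}{3} + \frac{13}{3}\right) \left(-551\right) = \frac{2}{3} \left(-551\right) = - \frac{1102}{3}$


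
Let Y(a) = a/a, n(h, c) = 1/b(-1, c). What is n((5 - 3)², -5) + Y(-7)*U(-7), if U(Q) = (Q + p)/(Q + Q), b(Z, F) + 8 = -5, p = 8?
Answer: -27/182 ≈ -0.14835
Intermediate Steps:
b(Z, F) = -13 (b(Z, F) = -8 - 5 = -13)
n(h, c) = -1/13 (n(h, c) = 1/(-13) = -1/13)
U(Q) = (8 + Q)/(2*Q) (U(Q) = (Q + 8)/(Q + Q) = (8 + Q)/((2*Q)) = (8 + Q)*(1/(2*Q)) = (8 + Q)/(2*Q))
Y(a) = 1
n((5 - 3)², -5) + Y(-7)*U(-7) = -1/13 + 1*((½)*(8 - 7)/(-7)) = -1/13 + 1*((½)*(-⅐)*1) = -1/13 + 1*(-1/14) = -1/13 - 1/14 = -27/182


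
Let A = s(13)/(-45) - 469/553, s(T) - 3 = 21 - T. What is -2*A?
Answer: 7768/3555 ≈ 2.1851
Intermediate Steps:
s(T) = 24 - T (s(T) = 3 + (21 - T) = 24 - T)
A = -3884/3555 (A = (24 - 1*13)/(-45) - 469/553 = (24 - 13)*(-1/45) - 469*1/553 = 11*(-1/45) - 67/79 = -11/45 - 67/79 = -3884/3555 ≈ -1.0925)
-2*A = -2*(-3884/3555) = 7768/3555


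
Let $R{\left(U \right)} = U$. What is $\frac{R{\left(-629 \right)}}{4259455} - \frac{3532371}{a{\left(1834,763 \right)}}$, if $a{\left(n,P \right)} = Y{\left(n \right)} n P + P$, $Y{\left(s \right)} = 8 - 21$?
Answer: $\frac{5011511126066}{25827465219255} \approx 0.19404$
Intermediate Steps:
$Y{\left(s \right)} = -13$
$a{\left(n,P \right)} = P - 13 P n$ ($a{\left(n,P \right)} = - 13 n P + P = - 13 P n + P = P - 13 P n$)
$\frac{R{\left(-629 \right)}}{4259455} - \frac{3532371}{a{\left(1834,763 \right)}} = - \frac{629}{4259455} - \frac{3532371}{763 \left(1 - 23842\right)} = \left(-629\right) \frac{1}{4259455} - \frac{3532371}{763 \left(1 - 23842\right)} = - \frac{629}{4259455} - \frac{3532371}{763 \left(-23841\right)} = - \frac{629}{4259455} - \frac{3532371}{-18190683} = - \frac{629}{4259455} - - \frac{1177457}{6063561} = - \frac{629}{4259455} + \frac{1177457}{6063561} = \frac{5011511126066}{25827465219255}$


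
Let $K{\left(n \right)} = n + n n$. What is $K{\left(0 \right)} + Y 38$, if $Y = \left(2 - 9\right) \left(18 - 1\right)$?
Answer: $-4522$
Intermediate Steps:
$Y = -119$ ($Y = \left(-7\right) 17 = -119$)
$K{\left(n \right)} = n + n^{2}$
$K{\left(0 \right)} + Y 38 = 0 \left(1 + 0\right) - 4522 = 0 \cdot 1 - 4522 = 0 - 4522 = -4522$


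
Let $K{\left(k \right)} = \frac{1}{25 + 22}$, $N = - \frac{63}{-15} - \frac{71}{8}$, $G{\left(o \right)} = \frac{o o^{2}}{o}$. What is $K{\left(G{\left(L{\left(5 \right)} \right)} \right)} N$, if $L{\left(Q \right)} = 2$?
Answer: $- \frac{187}{1880} \approx -0.099468$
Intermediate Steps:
$G{\left(o \right)} = o^{2}$ ($G{\left(o \right)} = \frac{o^{3}}{o} = o^{2}$)
$N = - \frac{187}{40}$ ($N = \left(-63\right) \left(- \frac{1}{15}\right) - \frac{71}{8} = \frac{21}{5} - \frac{71}{8} = - \frac{187}{40} \approx -4.675$)
$K{\left(k \right)} = \frac{1}{47}$
$K{\left(G{\left(L{\left(5 \right)} \right)} \right)} N = \frac{1}{47} \left(- \frac{187}{40}\right) = - \frac{187}{1880}$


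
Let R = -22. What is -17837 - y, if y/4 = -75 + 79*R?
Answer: -10585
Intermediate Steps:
y = -7252 (y = 4*(-75 + 79*(-22)) = 4*(-75 - 1738) = 4*(-1813) = -7252)
-17837 - y = -17837 - 1*(-7252) = -17837 + 7252 = -10585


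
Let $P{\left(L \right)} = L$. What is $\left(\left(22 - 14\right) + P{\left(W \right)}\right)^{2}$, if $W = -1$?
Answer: $49$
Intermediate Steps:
$\left(\left(22 - 14\right) + P{\left(W \right)}\right)^{2} = \left(\left(22 - 14\right) - 1\right)^{2} = \left(8 - 1\right)^{2} = 7^{2} = 49$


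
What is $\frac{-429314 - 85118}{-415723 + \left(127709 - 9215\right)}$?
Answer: $\frac{514432}{297229} \approx 1.7308$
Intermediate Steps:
$\frac{-429314 - 85118}{-415723 + \left(127709 - 9215\right)} = - \frac{514432}{-415723 + \left(127709 - 9215\right)} = - \frac{514432}{-415723 + 118494} = - \frac{514432}{-297229} = \left(-514432\right) \left(- \frac{1}{297229}\right) = \frac{514432}{297229}$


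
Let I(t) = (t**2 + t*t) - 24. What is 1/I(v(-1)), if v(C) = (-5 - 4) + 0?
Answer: 1/138 ≈ 0.0072464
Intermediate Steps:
v(C) = -9 (v(C) = -9 + 0 = -9)
I(t) = -24 + 2*t**2 (I(t) = (t**2 + t**2) - 24 = 2*t**2 - 24 = -24 + 2*t**2)
1/I(v(-1)) = 1/(-24 + 2*(-9)**2) = 1/(-24 + 2*81) = 1/(-24 + 162) = 1/138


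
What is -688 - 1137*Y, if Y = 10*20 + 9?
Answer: -238321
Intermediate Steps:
Y = 209 (Y = 200 + 9 = 209)
-688 - 1137*Y = -688 - 1137*209 = -688 - 237633 = -238321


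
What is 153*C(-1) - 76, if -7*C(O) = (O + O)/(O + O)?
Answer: -685/7 ≈ -97.857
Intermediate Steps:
C(O) = -1/7 (C(O) = -(O + O)/(7*(O + O)) = -2*O/(7*(2*O)) = -2*O*1/(2*O)/7 = -1/7*1 = -1/7)
153*C(-1) - 76 = 153*(-1/7) - 76 = -153/7 - 76 = -685/7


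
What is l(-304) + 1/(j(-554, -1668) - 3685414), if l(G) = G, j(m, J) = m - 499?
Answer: -1120685969/3686467 ≈ -304.00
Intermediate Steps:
j(m, J) = -499 + m
l(-304) + 1/(j(-554, -1668) - 3685414) = -304 + 1/((-499 - 554) - 3685414) = -304 + 1/(-1053 - 3685414) = -304 + 1/(-3686467) = -304 - 1/3686467 = -1120685969/3686467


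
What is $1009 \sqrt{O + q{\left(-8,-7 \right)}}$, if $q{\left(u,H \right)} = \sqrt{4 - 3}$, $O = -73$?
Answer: $6054 i \sqrt{2} \approx 8561.7 i$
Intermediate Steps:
$q{\left(u,H \right)} = 1$ ($q{\left(u,H \right)} = \sqrt{1} = 1$)
$1009 \sqrt{O + q{\left(-8,-7 \right)}} = 1009 \sqrt{-73 + 1} = 1009 \sqrt{-72} = 1009 \cdot 6 i \sqrt{2} = 6054 i \sqrt{2}$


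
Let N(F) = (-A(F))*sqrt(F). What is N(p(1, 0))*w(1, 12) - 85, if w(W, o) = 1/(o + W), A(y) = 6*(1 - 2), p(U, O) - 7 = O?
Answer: -85 + 6*sqrt(7)/13 ≈ -83.779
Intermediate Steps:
p(U, O) = 7 + O
A(y) = -6 (A(y) = 6*(-1) = -6)
w(W, o) = 1/(W + o)
N(F) = 6*sqrt(F) (N(F) = (-1*(-6))*sqrt(F) = 6*sqrt(F))
N(p(1, 0))*w(1, 12) - 85 = (6*sqrt(7 + 0))/(1 + 12) - 85 = (6*sqrt(7))/13 - 85 = (6*sqrt(7))*(1/13) - 85 = 6*sqrt(7)/13 - 85 = -85 + 6*sqrt(7)/13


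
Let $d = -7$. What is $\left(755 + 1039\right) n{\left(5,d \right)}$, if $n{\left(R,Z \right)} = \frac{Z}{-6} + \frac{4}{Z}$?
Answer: $\frac{7475}{7} \approx 1067.9$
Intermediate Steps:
$n{\left(R,Z \right)} = \frac{4}{Z} - \frac{Z}{6}$ ($n{\left(R,Z \right)} = Z \left(- \frac{1}{6}\right) + \frac{4}{Z} = - \frac{Z}{6} + \frac{4}{Z} = \frac{4}{Z} - \frac{Z}{6}$)
$\left(755 + 1039\right) n{\left(5,d \right)} = \left(755 + 1039\right) \left(\frac{4}{-7} - - \frac{7}{6}\right) = 1794 \left(4 \left(- \frac{1}{7}\right) + \frac{7}{6}\right) = 1794 \left(- \frac{4}{7} + \frac{7}{6}\right) = 1794 \cdot \frac{25}{42} = \frac{7475}{7}$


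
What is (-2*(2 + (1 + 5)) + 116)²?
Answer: 10000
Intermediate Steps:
(-2*(2 + (1 + 5)) + 116)² = (-2*(2 + 6) + 116)² = (-2*8 + 116)² = (-16 + 116)² = 100² = 10000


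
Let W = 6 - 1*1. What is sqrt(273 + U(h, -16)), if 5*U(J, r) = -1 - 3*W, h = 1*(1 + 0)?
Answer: sqrt(6745)/5 ≈ 16.426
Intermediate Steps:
W = 5 (W = 6 - 1 = 5)
h = 1 (h = 1*1 = 1)
U(J, r) = -16/5 (U(J, r) = (-1 - 3*5)/5 = (-1 - 15)/5 = (1/5)*(-16) = -16/5)
sqrt(273 + U(h, -16)) = sqrt(273 - 16/5) = sqrt(1349/5) = sqrt(6745)/5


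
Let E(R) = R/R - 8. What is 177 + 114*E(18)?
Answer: -621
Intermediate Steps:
E(R) = -7 (E(R) = 1 - 8 = -7)
177 + 114*E(18) = 177 + 114*(-7) = 177 - 798 = -621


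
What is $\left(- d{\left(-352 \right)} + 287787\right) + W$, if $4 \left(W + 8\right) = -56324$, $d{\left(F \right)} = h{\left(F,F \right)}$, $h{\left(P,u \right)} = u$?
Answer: $274050$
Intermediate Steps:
$d{\left(F \right)} = F$
$W = -14089$ ($W = -8 + \frac{1}{4} \left(-56324\right) = -8 - 14081 = -14089$)
$\left(- d{\left(-352 \right)} + 287787\right) + W = \left(\left(-1\right) \left(-352\right) + 287787\right) - 14089 = \left(352 + 287787\right) - 14089 = 288139 - 14089 = 274050$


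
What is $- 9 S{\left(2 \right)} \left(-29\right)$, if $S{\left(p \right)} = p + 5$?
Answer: $1827$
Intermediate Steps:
$S{\left(p \right)} = 5 + p$
$- 9 S{\left(2 \right)} \left(-29\right) = - 9 \left(5 + 2\right) \left(-29\right) = \left(-9\right) 7 \left(-29\right) = \left(-63\right) \left(-29\right) = 1827$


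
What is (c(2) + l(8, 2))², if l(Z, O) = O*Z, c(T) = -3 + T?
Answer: 225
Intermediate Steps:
(c(2) + l(8, 2))² = ((-3 + 2) + 2*8)² = (-1 + 16)² = 15² = 225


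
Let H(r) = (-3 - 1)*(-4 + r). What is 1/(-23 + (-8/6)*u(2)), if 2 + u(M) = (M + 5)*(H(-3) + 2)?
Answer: -3/901 ≈ -0.0033296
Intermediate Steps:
H(r) = 16 - 4*r (H(r) = -4*(-4 + r) = 16 - 4*r)
u(M) = 148 + 30*M (u(M) = -2 + (M + 5)*((16 - 4*(-3)) + 2) = -2 + (5 + M)*((16 + 12) + 2) = -2 + (5 + M)*(28 + 2) = -2 + (5 + M)*30 = -2 + (150 + 30*M) = 148 + 30*M)
1/(-23 + (-8/6)*u(2)) = 1/(-23 + (-8/6)*(148 + 30*2)) = 1/(-23 + ((⅙)*(-8))*(148 + 60)) = 1/(-23 - 4/3*208) = 1/(-23 - 832/3) = 1/(-901/3) = -3/901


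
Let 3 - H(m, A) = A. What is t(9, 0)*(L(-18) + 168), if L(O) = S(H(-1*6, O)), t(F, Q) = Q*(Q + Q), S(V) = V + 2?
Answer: 0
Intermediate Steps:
H(m, A) = 3 - A
S(V) = 2 + V
t(F, Q) = 2*Q² (t(F, Q) = Q*(2*Q) = 2*Q²)
L(O) = 5 - O (L(O) = 2 + (3 - O) = 5 - O)
t(9, 0)*(L(-18) + 168) = (2*0²)*((5 - 1*(-18)) + 168) = (2*0)*((5 + 18) + 168) = 0*(23 + 168) = 0*191 = 0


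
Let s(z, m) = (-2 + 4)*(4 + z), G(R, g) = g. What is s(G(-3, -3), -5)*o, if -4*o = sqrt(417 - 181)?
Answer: -sqrt(59) ≈ -7.6811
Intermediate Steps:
s(z, m) = 8 + 2*z (s(z, m) = 2*(4 + z) = 8 + 2*z)
o = -sqrt(59)/2 (o = -sqrt(417 - 181)/4 = -sqrt(59)/2 ≈ -3.8406)
s(G(-3, -3), -5)*o = (8 + 2*(-3))*(-sqrt(59)/2) = (8 - 6)*(-sqrt(59)/2) = 2*(-sqrt(59)/2) = -sqrt(59)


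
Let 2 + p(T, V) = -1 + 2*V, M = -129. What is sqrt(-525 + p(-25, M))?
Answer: I*sqrt(786) ≈ 28.036*I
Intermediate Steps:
p(T, V) = -3 + 2*V (p(T, V) = -2 + (-1 + 2*V) = -3 + 2*V)
sqrt(-525 + p(-25, M)) = sqrt(-525 + (-3 + 2*(-129))) = sqrt(-525 + (-3 - 258)) = sqrt(-525 - 261) = sqrt(-786) = I*sqrt(786)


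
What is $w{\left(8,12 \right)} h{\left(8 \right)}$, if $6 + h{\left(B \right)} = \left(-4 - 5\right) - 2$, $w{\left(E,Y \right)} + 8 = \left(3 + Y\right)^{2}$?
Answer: $-3689$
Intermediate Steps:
$w{\left(E,Y \right)} = -8 + \left(3 + Y\right)^{2}$
$h{\left(B \right)} = -17$ ($h{\left(B \right)} = -6 - 11 = -17$)
$w{\left(8,12 \right)} h{\left(8 \right)} = \left(-8 + \left(3 + 12\right)^{2}\right) \left(-17\right) = \left(-8 + 15^{2}\right) \left(-17\right) = \left(-8 + 225\right) \left(-17\right) = 217 \left(-17\right) = -3689$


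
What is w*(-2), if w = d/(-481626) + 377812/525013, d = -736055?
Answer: -568402526027/126429955569 ≈ -4.4958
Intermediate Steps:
w = 568402526027/252859911138 (w = -736055/(-481626) + 377812/525013 = -736055*(-1/481626) + 377812*(1/525013) = 736055/481626 + 377812/525013 = 568402526027/252859911138 ≈ 2.2479)
w*(-2) = (568402526027/252859911138)*(-2) = -568402526027/126429955569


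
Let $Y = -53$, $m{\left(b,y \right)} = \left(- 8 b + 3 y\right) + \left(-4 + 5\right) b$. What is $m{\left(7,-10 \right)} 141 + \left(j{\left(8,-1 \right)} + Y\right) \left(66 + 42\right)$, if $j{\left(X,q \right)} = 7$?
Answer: $-16107$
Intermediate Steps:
$m{\left(b,y \right)} = - 7 b + 3 y$ ($m{\left(b,y \right)} = \left(- 8 b + 3 y\right) + 1 b = \left(- 8 b + 3 y\right) + b = - 7 b + 3 y$)
$m{\left(7,-10 \right)} 141 + \left(j{\left(8,-1 \right)} + Y\right) \left(66 + 42\right) = \left(\left(-7\right) 7 + 3 \left(-10\right)\right) 141 + \left(7 - 53\right) \left(66 + 42\right) = \left(-49 - 30\right) 141 - 4968 = \left(-79\right) 141 - 4968 = -11139 - 4968 = -16107$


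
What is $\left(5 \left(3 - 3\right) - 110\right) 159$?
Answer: $-17490$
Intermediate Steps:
$\left(5 \left(3 - 3\right) - 110\right) 159 = \left(5 \cdot 0 - 110\right) 159 = \left(0 - 110\right) 159 = \left(-110\right) 159 = -17490$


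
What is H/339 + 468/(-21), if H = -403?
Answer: -55705/2373 ≈ -23.475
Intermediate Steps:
H/339 + 468/(-21) = -403/339 + 468/(-21) = -403*1/339 + 468*(-1/21) = -403/339 - 156/7 = -55705/2373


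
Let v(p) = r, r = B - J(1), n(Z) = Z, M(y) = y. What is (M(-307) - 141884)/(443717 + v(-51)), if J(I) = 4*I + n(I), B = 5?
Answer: -142191/443717 ≈ -0.32045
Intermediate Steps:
J(I) = 5*I (J(I) = 4*I + I = 5*I)
r = 0 (r = 5 - 5 = 0)
v(p) = 0
(M(-307) - 141884)/(443717 + v(-51)) = (-307 - 141884)/(443717 + 0) = -142191/443717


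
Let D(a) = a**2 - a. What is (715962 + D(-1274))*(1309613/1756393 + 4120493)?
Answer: 16937320917374944944/1756393 ≈ 9.6432e+12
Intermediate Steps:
(715962 + D(-1274))*(1309613/1756393 + 4120493) = (715962 - 1274*(-1 - 1274))*(1309613/1756393 + 4120493) = (715962 - 1274*(-1275))*(1309613*(1/1756393) + 4120493) = (715962 + 1624350)*(1309613/1756393 + 4120493) = 2340312*(7237206371362/1756393) = 16937320917374944944/1756393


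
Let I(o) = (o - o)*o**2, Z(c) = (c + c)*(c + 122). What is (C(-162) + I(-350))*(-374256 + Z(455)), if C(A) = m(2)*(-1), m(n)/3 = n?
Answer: -904884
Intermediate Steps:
m(n) = 3*n
Z(c) = 2*c*(122 + c) (Z(c) = (2*c)*(122 + c) = 2*c*(122 + c))
C(A) = -6 (C(A) = (3*2)*(-1) = 6*(-1) = -6)
I(o) = 0 (I(o) = 0*o**2 = 0)
(C(-162) + I(-350))*(-374256 + Z(455)) = (-6 + 0)*(-374256 + 2*455*(122 + 455)) = -6*(-374256 + 2*455*577) = -6*(-374256 + 525070) = -6*150814 = -904884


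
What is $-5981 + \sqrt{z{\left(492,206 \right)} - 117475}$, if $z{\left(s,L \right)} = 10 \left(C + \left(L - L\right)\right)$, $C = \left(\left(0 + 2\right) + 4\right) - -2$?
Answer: $-5981 + i \sqrt{117395} \approx -5981.0 + 342.63 i$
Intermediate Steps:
$C = 8$ ($C = \left(2 + 4\right) + 2 = 6 + 2 = 8$)
$z{\left(s,L \right)} = 80$ ($z{\left(s,L \right)} = 10 \left(8 + \left(L - L\right)\right) = 10 \left(8 + 0\right) = 10 \cdot 8 = 80$)
$-5981 + \sqrt{z{\left(492,206 \right)} - 117475} = -5981 + \sqrt{80 - 117475} = -5981 + \sqrt{-117395} = -5981 + i \sqrt{117395}$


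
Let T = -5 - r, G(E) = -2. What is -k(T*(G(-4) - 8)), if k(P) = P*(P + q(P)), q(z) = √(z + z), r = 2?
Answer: -4900 - 140*√35 ≈ -5728.3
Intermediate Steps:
q(z) = √2*√z (q(z) = √(2*z) = √2*√z)
T = -7 (T = -5 - 1*2 = -5 - 2 = -7)
k(P) = P*(P + √2*√P)
-k(T*(G(-4) - 8)) = -(-7*(-2 - 8))*(-7*(-2 - 8) + √2*√(-7*(-2 - 8))) = -(-7*(-10))*(-7*(-10) + √2*√(-7*(-10))) = -70*(70 + √2*√70) = -70*(70 + 2*√35) = -(4900 + 140*√35) = -4900 - 140*√35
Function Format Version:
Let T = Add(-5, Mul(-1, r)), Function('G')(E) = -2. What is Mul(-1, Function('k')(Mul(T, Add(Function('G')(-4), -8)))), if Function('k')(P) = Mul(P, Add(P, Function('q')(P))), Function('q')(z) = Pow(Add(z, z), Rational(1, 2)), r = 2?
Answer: Add(-4900, Mul(-140, Pow(35, Rational(1, 2)))) ≈ -5728.3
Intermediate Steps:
Function('q')(z) = Mul(Pow(2, Rational(1, 2)), Pow(z, Rational(1, 2))) (Function('q')(z) = Pow(Mul(2, z), Rational(1, 2)) = Mul(Pow(2, Rational(1, 2)), Pow(z, Rational(1, 2))))
T = -7 (T = Add(-5, Mul(-1, 2)) = Add(-5, -2) = -7)
Function('k')(P) = Mul(P, Add(P, Mul(Pow(2, Rational(1, 2)), Pow(P, Rational(1, 2)))))
Mul(-1, Function('k')(Mul(T, Add(Function('G')(-4), -8)))) = Mul(-1, Mul(Mul(-7, Add(-2, -8)), Add(Mul(-7, Add(-2, -8)), Mul(Pow(2, Rational(1, 2)), Pow(Mul(-7, Add(-2, -8)), Rational(1, 2)))))) = Mul(-1, Mul(Mul(-7, -10), Add(Mul(-7, -10), Mul(Pow(2, Rational(1, 2)), Pow(Mul(-7, -10), Rational(1, 2)))))) = Mul(-1, Mul(70, Add(70, Mul(Pow(2, Rational(1, 2)), Pow(70, Rational(1, 2)))))) = Mul(-1, Mul(70, Add(70, Mul(2, Pow(35, Rational(1, 2)))))) = Mul(-1, Add(4900, Mul(140, Pow(35, Rational(1, 2))))) = Add(-4900, Mul(-140, Pow(35, Rational(1, 2))))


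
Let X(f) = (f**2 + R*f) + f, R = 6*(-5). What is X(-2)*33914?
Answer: 2102668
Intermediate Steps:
R = -30
X(f) = f**2 - 29*f (X(f) = (f**2 - 30*f) + f = f**2 - 29*f)
X(-2)*33914 = -2*(-29 - 2)*33914 = -2*(-31)*33914 = 62*33914 = 2102668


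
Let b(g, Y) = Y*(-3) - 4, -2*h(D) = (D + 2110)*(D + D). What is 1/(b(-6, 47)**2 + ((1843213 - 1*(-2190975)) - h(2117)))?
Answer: 1/13003772 ≈ 7.6901e-8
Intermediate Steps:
h(D) = -D*(2110 + D) (h(D) = -(D + 2110)*(D + D)/2 = -(2110 + D)*2*D/2 = -D*(2110 + D))
b(g, Y) = -4 - 3*Y (b(g, Y) = -3*Y - 4 = -4 - 3*Y)
1/(b(-6, 47)**2 + ((1843213 - 1*(-2190975)) - h(2117))) = 1/((-4 - 3*47)**2 + ((1843213 - 1*(-2190975)) - (-1)*2117*(2110 + 2117))) = 1/((-4 - 141)**2 + ((1843213 + 2190975) - (-1)*2117*4227)) = 1/((-145)**2 + (4034188 - 1*(-8948559))) = 1/(21025 + (4034188 + 8948559)) = 1/(21025 + 12982747) = 1/13003772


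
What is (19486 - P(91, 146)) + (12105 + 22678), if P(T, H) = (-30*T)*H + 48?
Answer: 452801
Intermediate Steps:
P(T, H) = 48 - 30*H*T (P(T, H) = -30*H*T + 48 = 48 - 30*H*T)
(19486 - P(91, 146)) + (12105 + 22678) = (19486 - (48 - 30*146*91)) + (12105 + 22678) = (19486 - (48 - 398580)) + 34783 = (19486 - 1*(-398532)) + 34783 = (19486 + 398532) + 34783 = 418018 + 34783 = 452801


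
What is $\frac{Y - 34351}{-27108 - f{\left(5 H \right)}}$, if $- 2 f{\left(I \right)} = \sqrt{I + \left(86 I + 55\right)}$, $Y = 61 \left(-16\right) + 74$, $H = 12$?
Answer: $\frac{3822553296}{2939369381} + \frac{352530 \sqrt{211}}{2939369381} \approx 1.3022$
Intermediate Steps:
$Y = -902$ ($Y = -976 + 74 = -902$)
$f{\left(I \right)} = - \frac{\sqrt{55 + 87 I}}{2}$ ($f{\left(I \right)} = - \frac{\sqrt{I + \left(86 I + 55\right)}}{2} = - \frac{\sqrt{I + \left(55 + 86 I\right)}}{2} = - \frac{\sqrt{55 + 87 I}}{2}$)
$\frac{Y - 34351}{-27108 - f{\left(5 H \right)}} = \frac{-902 - 34351}{-27108 - - \frac{\sqrt{55 + 87 \cdot 5 \cdot 12}}{2}} = - \frac{35253}{-27108 - - \frac{\sqrt{55 + 87 \cdot 60}}{2}} = - \frac{35253}{-27108 - - \frac{\sqrt{55 + 5220}}{2}} = - \frac{35253}{-27108 - - \frac{\sqrt{5275}}{2}} = - \frac{35253}{-27108 - - \frac{5 \sqrt{211}}{2}} = - \frac{35253}{-27108 + \frac{5 \sqrt{211}}{2}}$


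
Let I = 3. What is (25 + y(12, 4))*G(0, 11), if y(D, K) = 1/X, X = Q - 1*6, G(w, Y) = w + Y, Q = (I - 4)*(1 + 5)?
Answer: 3289/12 ≈ 274.08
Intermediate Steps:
Q = -6 (Q = (3 - 4)*(1 + 5) = -1*6 = -6)
G(w, Y) = Y + w
X = -12 (X = -6 - 1*6 = -6 - 6 = -12)
y(D, K) = -1/12 (y(D, K) = 1/(-12) = 1*(-1/12) = -1/12)
(25 + y(12, 4))*G(0, 11) = (25 - 1/12)*(11 + 0) = (299/12)*11 = 3289/12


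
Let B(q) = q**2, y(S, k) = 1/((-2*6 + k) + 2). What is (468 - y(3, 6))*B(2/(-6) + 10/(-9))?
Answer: 316537/324 ≈ 976.97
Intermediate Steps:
y(S, k) = 1/(-10 + k) (y(S, k) = 1/((-12 + k) + 2) = 1/(-10 + k))
(468 - y(3, 6))*B(2/(-6) + 10/(-9)) = (468 - 1/(-10 + 6))*(2/(-6) + 10/(-9))**2 = (468 - 1/(-4))*(2*(-1/6) + 10*(-1/9))**2 = (468 - 1*(-1/4))*(-1/3 - 10/9)**2 = (468 + 1/4)*(-13/9)**2 = (1873/4)*(169/81) = 316537/324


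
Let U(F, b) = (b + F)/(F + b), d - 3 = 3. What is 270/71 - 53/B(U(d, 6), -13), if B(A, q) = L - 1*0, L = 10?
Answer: -1063/710 ≈ -1.4972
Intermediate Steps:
d = 6 (d = 3 + 3 = 6)
U(F, b) = 1 (U(F, b) = (F + b)/(F + b) = 1)
B(A, q) = 10 (B(A, q) = 10 - 1*0 = 10 + 0 = 10)
270/71 - 53/B(U(d, 6), -13) = 270/71 - 53/10 = -1063/710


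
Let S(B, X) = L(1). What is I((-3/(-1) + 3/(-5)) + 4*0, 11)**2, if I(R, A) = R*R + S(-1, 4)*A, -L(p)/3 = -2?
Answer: 3218436/625 ≈ 5149.5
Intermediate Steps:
L(p) = 6 (L(p) = -3*(-2) = 6)
S(B, X) = 6
I(R, A) = R**2 + 6*A (I(R, A) = R*R + 6*A = R**2 + 6*A)
I((-3/(-1) + 3/(-5)) + 4*0, 11)**2 = (((-3/(-1) + 3/(-5)) + 4*0)**2 + 6*11)**2 = (((-3*(-1) + 3*(-1/5)) + 0)**2 + 66)**2 = (((3 - 3/5) + 0)**2 + 66)**2 = ((12/5 + 0)**2 + 66)**2 = ((12/5)**2 + 66)**2 = (144/25 + 66)**2 = (1794/25)**2 = 3218436/625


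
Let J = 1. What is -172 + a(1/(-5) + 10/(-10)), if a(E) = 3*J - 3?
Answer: -172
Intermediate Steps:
a(E) = 0 (a(E) = 3*1 - 3 = 3 - 3 = 0)
-172 + a(1/(-5) + 10/(-10)) = -172 + 0 = -172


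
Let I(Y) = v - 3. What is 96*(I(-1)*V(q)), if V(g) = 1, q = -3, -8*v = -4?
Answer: -240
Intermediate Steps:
v = ½ (v = -⅛*(-4) = ½ ≈ 0.50000)
I(Y) = -5/2 (I(Y) = ½ - 3 = -5/2)
96*(I(-1)*V(q)) = 96*(-5/2*1) = 96*(-5/2) = -240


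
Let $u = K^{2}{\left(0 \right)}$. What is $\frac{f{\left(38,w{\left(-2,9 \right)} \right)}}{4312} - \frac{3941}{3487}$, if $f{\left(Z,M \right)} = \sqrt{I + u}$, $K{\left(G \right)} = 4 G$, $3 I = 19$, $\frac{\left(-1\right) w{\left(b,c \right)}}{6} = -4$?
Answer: $- \frac{3941}{3487} + \frac{\sqrt{57}}{12936} \approx -1.1296$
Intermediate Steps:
$w{\left(b,c \right)} = 24$ ($w{\left(b,c \right)} = \left(-6\right) \left(-4\right) = 24$)
$I = \frac{19}{3}$ ($I = \frac{1}{3} \cdot 19 = \frac{19}{3} \approx 6.3333$)
$u = 0$ ($u = \left(4 \cdot 0\right)^{2} = 0^{2} = 0$)
$f{\left(Z,M \right)} = \frac{\sqrt{57}}{3}$ ($f{\left(Z,M \right)} = \sqrt{\frac{19}{3} + 0} = \sqrt{\frac{19}{3}} = \frac{\sqrt{57}}{3}$)
$\frac{f{\left(38,w{\left(-2,9 \right)} \right)}}{4312} - \frac{3941}{3487} = \frac{\frac{1}{3} \sqrt{57}}{4312} - \frac{3941}{3487} = \frac{\sqrt{57}}{3} \cdot \frac{1}{4312} - \frac{3941}{3487} = \frac{\sqrt{57}}{12936} - \frac{3941}{3487} = - \frac{3941}{3487} + \frac{\sqrt{57}}{12936}$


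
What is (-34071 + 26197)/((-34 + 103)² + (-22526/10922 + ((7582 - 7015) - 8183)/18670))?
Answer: -200702098595/121291196721 ≈ -1.6547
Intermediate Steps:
(-34071 + 26197)/((-34 + 103)² + (-22526/10922 + ((7582 - 7015) - 8183)/18670)) = -7874/(69² + (-22526*1/10922 + (567 - 8183)*(1/18670))) = -7874/(4761 + (-11263/5461 - 7616*1/18670)) = -7874/(4761 + (-11263/5461 - 3808/9335)) = -7874/(4761 - 125935593/50978435) = -7874/242582393442/50978435 = -7874*50978435/242582393442 = -200702098595/121291196721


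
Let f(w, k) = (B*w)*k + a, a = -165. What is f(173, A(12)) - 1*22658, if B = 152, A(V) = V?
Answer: 292729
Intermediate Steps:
f(w, k) = -165 + 152*k*w (f(w, k) = (152*w)*k - 165 = 152*k*w - 165 = -165 + 152*k*w)
f(173, A(12)) - 1*22658 = (-165 + 152*12*173) - 1*22658 = (-165 + 315552) - 22658 = 315387 - 22658 = 292729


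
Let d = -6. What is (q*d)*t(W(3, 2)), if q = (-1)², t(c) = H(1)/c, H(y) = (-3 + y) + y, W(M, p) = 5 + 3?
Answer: ¾ ≈ 0.75000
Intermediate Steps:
W(M, p) = 8
H(y) = -3 + 2*y
t(c) = -1/c (t(c) = (-3 + 2*1)/c = (-3 + 2)/c = -1/c)
q = 1
(q*d)*t(W(3, 2)) = (1*(-6))*(-1/8) = -(-6)/8 = -6*(-⅛) = ¾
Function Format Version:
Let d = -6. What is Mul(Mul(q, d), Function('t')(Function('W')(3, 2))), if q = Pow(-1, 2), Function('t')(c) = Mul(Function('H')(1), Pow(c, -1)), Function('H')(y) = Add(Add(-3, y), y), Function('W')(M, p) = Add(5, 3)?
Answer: Rational(3, 4) ≈ 0.75000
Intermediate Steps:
Function('W')(M, p) = 8
Function('H')(y) = Add(-3, Mul(2, y))
Function('t')(c) = Mul(-1, Pow(c, -1)) (Function('t')(c) = Mul(Add(-3, Mul(2, 1)), Pow(c, -1)) = Mul(Add(-3, 2), Pow(c, -1)) = Mul(-1, Pow(c, -1)))
q = 1
Mul(Mul(q, d), Function('t')(Function('W')(3, 2))) = Mul(Mul(1, -6), Mul(-1, Pow(8, -1))) = Mul(-6, Mul(-1, Rational(1, 8))) = Mul(-6, Rational(-1, 8)) = Rational(3, 4)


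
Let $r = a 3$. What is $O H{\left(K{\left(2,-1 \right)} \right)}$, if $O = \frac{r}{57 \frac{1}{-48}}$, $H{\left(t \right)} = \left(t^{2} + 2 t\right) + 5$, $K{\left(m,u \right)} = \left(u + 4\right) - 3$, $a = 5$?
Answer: $- \frac{1200}{19} \approx -63.158$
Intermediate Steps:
$K{\left(m,u \right)} = 1 + u$ ($K{\left(m,u \right)} = \left(4 + u\right) - 3 = 1 + u$)
$H{\left(t \right)} = 5 + t^{2} + 2 t$
$r = 15$ ($r = 5 \cdot 3 = 15$)
$O = - \frac{240}{19}$ ($O = \frac{15}{57 \frac{1}{-48}} = \frac{15}{57 \left(- \frac{1}{48}\right)} = \frac{15}{- \frac{19}{16}} = 15 \left(- \frac{16}{19}\right) = - \frac{240}{19} \approx -12.632$)
$O H{\left(K{\left(2,-1 \right)} \right)} = - \frac{240 \left(5 + \left(1 - 1\right)^{2} + 2 \left(1 - 1\right)\right)}{19} = - \frac{240 \left(5 + 0^{2} + 2 \cdot 0\right)}{19} = - \frac{240 \left(5 + 0 + 0\right)}{19} = \left(- \frac{240}{19}\right) 5 = - \frac{1200}{19}$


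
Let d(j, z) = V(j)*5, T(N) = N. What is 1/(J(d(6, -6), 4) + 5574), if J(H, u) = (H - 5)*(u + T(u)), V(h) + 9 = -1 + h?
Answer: 1/5374 ≈ 0.00018608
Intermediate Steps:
V(h) = -10 + h (V(h) = -9 + (-1 + h) = -10 + h)
d(j, z) = -50 + 5*j (d(j, z) = (-10 + j)*5 = -50 + 5*j)
J(H, u) = 2*u*(-5 + H) (J(H, u) = (H - 5)*(u + u) = (-5 + H)*(2*u) = 2*u*(-5 + H))
1/(J(d(6, -6), 4) + 5574) = 1/(2*4*(-5 + (-50 + 5*6)) + 5574) = 1/(2*4*(-5 + (-50 + 30)) + 5574) = 1/(2*4*(-5 - 20) + 5574) = 1/(2*4*(-25) + 5574) = 1/(-200 + 5574) = 1/5374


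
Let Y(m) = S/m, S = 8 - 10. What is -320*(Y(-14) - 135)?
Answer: 302080/7 ≈ 43154.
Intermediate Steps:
S = -2
Y(m) = -2/m
-320*(Y(-14) - 135) = -320*(-2/(-14) - 135) = -320*(-2*(-1/14) - 135) = -320*(⅐ - 135) = -320*(-944/7) = 302080/7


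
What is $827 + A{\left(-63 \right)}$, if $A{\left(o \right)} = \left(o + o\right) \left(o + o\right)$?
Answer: $16703$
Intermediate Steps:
$A{\left(o \right)} = 4 o^{2}$ ($A{\left(o \right)} = 2 o 2 o = 4 o^{2}$)
$827 + A{\left(-63 \right)} = 827 + 4 \left(-63\right)^{2} = 827 + 4 \cdot 3969 = 827 + 15876 = 16703$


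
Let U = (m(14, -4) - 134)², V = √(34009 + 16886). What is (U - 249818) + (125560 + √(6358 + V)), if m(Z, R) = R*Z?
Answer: -88158 + √(6358 + 3*√5655) ≈ -88077.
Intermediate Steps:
V = 3*√5655 (V = √50895 = 3*√5655 ≈ 225.60)
U = 36100 (U = (-4*14 - 134)² = (-56 - 134)² = (-190)² = 36100)
(U - 249818) + (125560 + √(6358 + V)) = (36100 - 249818) + (125560 + √(6358 + 3*√5655)) = -213718 + (125560 + √(6358 + 3*√5655)) = -88158 + √(6358 + 3*√5655)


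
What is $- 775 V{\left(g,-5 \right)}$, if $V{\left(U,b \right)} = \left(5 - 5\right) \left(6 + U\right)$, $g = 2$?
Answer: $0$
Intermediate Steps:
$V{\left(U,b \right)} = 0$ ($V{\left(U,b \right)} = 0 \left(6 + U\right) = 0$)
$- 775 V{\left(g,-5 \right)} = \left(-775\right) 0 = 0$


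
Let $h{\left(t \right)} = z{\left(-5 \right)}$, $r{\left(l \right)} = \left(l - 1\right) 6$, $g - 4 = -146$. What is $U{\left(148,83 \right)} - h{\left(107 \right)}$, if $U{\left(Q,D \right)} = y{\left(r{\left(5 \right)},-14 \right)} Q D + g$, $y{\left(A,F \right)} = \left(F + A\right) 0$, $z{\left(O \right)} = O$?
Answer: $-137$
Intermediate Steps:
$g = -142$ ($g = 4 - 146 = -142$)
$r{\left(l \right)} = -6 + 6 l$ ($r{\left(l \right)} = \left(-1 + l\right) 6 = -6 + 6 l$)
$y{\left(A,F \right)} = 0$ ($y{\left(A,F \right)} = \left(A + F\right) 0 = 0$)
$h{\left(t \right)} = -5$
$U{\left(Q,D \right)} = -142$ ($U{\left(Q,D \right)} = 0 Q D - 142 = 0 D - 142 = 0 - 142 = -142$)
$U{\left(148,83 \right)} - h{\left(107 \right)} = -142 - -5 = -142 + 5 = -137$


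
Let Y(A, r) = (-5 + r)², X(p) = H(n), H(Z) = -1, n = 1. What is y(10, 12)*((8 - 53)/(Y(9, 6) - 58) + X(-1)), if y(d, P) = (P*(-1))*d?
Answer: 480/19 ≈ 25.263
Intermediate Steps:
X(p) = -1
y(d, P) = -P*d (y(d, P) = (-P)*d = -P*d)
y(10, 12)*((8 - 53)/(Y(9, 6) - 58) + X(-1)) = (-1*12*10)*((8 - 53)/((-5 + 6)² - 58) - 1) = -120*(-45/(1² - 58) - 1) = -120*(-45/(1 - 58) - 1) = -120*(-45/(-57) - 1) = -120*(-45*(-1/57) - 1) = -120*(15/19 - 1) = -120*(-4/19) = 480/19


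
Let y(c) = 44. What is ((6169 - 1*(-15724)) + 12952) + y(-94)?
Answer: 34889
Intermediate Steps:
((6169 - 1*(-15724)) + 12952) + y(-94) = ((6169 - 1*(-15724)) + 12952) + 44 = ((6169 + 15724) + 12952) + 44 = (21893 + 12952) + 44 = 34845 + 44 = 34889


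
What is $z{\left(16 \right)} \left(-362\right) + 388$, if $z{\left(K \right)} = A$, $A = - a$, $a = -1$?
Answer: $26$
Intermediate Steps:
$A = 1$ ($A = \left(-1\right) \left(-1\right) = 1$)
$z{\left(K \right)} = 1$
$z{\left(16 \right)} \left(-362\right) + 388 = 1 \left(-362\right) + 388 = -362 + 388 = 26$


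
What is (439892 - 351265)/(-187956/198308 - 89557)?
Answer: -4393860779/4440014378 ≈ -0.98960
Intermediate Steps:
(439892 - 351265)/(-187956/198308 - 89557) = 88627/(-187956*1/198308 - 89557) = 88627/(-46989/49577 - 89557) = 88627/(-4440014378/49577) = 88627*(-49577/4440014378) = -4393860779/4440014378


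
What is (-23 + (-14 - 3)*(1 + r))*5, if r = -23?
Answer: 1755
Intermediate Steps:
(-23 + (-14 - 3)*(1 + r))*5 = (-23 + (-14 - 3)*(1 - 23))*5 = (-23 - 17*(-22))*5 = (-23 + 374)*5 = 351*5 = 1755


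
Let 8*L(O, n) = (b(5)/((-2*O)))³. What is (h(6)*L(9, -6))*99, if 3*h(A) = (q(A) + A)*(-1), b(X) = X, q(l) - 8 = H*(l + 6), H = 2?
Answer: 26125/7776 ≈ 3.3597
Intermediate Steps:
q(l) = 20 + 2*l (q(l) = 8 + 2*(l + 6) = 8 + 2*(6 + l) = 8 + (12 + 2*l) = 20 + 2*l)
h(A) = -20/3 - A (h(A) = (((20 + 2*A) + A)*(-1))/3 = ((20 + 3*A)*(-1))/3 = (-20 - 3*A)/3 = -20/3 - A)
L(O, n) = -125/(64*O³) (L(O, n) = (5/((-2*O)))³/8 = (5*(-1/(2*O)))³/8 = (-5/(2*O))³/8 = (-125/(8*O³))/8 = -125/(64*O³))
(h(6)*L(9, -6))*99 = ((-20/3 - 1*6)*(-125/64/9³))*99 = ((-20/3 - 6)*(-125/64*1/729))*99 = -38/3*(-125/46656)*99 = (2375/69984)*99 = 26125/7776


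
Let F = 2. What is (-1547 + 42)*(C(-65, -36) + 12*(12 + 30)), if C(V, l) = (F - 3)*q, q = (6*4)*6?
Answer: -541800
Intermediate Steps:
q = 144 (q = 24*6 = 144)
C(V, l) = -144 (C(V, l) = (2 - 3)*144 = -1*144 = -144)
(-1547 + 42)*(C(-65, -36) + 12*(12 + 30)) = (-1547 + 42)*(-144 + 12*(12 + 30)) = -1505*(-144 + 12*42) = -1505*(-144 + 504) = -1505*360 = -541800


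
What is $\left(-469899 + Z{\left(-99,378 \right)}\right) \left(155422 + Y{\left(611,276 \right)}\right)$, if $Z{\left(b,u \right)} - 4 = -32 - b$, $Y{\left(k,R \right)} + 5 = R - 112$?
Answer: $-73096310068$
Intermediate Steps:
$Y{\left(k,R \right)} = -117 + R$ ($Y{\left(k,R \right)} = -5 + \left(R - 112\right) = -5 + \left(-112 + R\right) = -117 + R$)
$Z{\left(b,u \right)} = -28 - b$ ($Z{\left(b,u \right)} = 4 - \left(32 + b\right) = -28 - b$)
$\left(-469899 + Z{\left(-99,378 \right)}\right) \left(155422 + Y{\left(611,276 \right)}\right) = \left(-469899 - -71\right) \left(155422 + \left(-117 + 276\right)\right) = \left(-469899 + \left(-28 + 99\right)\right) \left(155422 + 159\right) = \left(-469899 + 71\right) 155581 = \left(-469828\right) 155581 = -73096310068$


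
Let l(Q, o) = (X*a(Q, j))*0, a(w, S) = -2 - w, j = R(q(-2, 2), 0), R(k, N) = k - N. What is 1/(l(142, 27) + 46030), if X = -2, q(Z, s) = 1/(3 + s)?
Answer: 1/46030 ≈ 2.1725e-5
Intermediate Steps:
j = ⅕ (j = 1/(3 + 2) - 1*0 = 1/5 + 0 = ⅕ + 0 = ⅕ ≈ 0.20000)
l(Q, o) = 0 (l(Q, o) = -2*(-2 - Q)*0 = (4 + 2*Q)*0 = 0)
1/(l(142, 27) + 46030) = 1/(0 + 46030) = 1/46030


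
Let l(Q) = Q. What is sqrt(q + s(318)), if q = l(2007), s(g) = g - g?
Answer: 3*sqrt(223) ≈ 44.800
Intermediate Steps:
s(g) = 0
q = 2007
sqrt(q + s(318)) = sqrt(2007 + 0) = sqrt(2007) = 3*sqrt(223)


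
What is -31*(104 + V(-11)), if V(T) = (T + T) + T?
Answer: -2201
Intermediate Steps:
V(T) = 3*T (V(T) = 2*T + T = 3*T)
-31*(104 + V(-11)) = -31*(104 + 3*(-11)) = -31*(104 - 33) = -31*71 = -2201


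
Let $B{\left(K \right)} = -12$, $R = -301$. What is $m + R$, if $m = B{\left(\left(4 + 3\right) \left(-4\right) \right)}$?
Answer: $-313$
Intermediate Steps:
$m = -12$
$m + R = -12 - 301 = -313$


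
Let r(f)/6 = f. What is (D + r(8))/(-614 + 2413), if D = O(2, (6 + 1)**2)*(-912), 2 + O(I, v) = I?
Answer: 48/1799 ≈ 0.026681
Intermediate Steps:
O(I, v) = -2 + I
r(f) = 6*f
D = 0 (D = (-2 + 2)*(-912) = 0*(-912) = 0)
(D + r(8))/(-614 + 2413) = (0 + 6*8)/(-614 + 2413) = (0 + 48)/1799 = 48*(1/1799) = 48/1799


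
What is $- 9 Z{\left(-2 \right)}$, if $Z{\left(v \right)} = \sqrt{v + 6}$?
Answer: $-18$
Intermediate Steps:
$Z{\left(v \right)} = \sqrt{6 + v}$
$- 9 Z{\left(-2 \right)} = - 9 \sqrt{6 - 2} = - 9 \sqrt{4} = \left(-9\right) 2 = -18$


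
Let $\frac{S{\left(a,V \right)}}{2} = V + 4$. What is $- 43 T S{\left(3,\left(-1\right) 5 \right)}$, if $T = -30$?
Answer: $-2580$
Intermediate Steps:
$S{\left(a,V \right)} = 8 + 2 V$ ($S{\left(a,V \right)} = 2 \left(V + 4\right) = 2 \left(4 + V\right) = 8 + 2 V$)
$- 43 T S{\left(3,\left(-1\right) 5 \right)} = \left(-43\right) \left(-30\right) \left(8 + 2 \left(\left(-1\right) 5\right)\right) = 1290 \left(8 + 2 \left(-5\right)\right) = 1290 \left(8 - 10\right) = 1290 \left(-2\right) = -2580$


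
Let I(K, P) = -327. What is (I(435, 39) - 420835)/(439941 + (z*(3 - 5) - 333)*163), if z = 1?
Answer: -30083/27524 ≈ -1.0930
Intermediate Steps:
(I(435, 39) - 420835)/(439941 + (z*(3 - 5) - 333)*163) = (-327 - 420835)/(439941 + (1*(3 - 5) - 333)*163) = -421162/(439941 + (1*(-2) - 333)*163) = -421162/(439941 + (-2 - 333)*163) = -421162/(439941 - 335*163) = -421162/(439941 - 54605) = -421162/385336 = -421162*1/385336 = -30083/27524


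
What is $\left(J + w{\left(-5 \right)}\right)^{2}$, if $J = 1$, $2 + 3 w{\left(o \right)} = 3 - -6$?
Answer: $\frac{100}{9} \approx 11.111$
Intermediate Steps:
$w{\left(o \right)} = \frac{7}{3}$ ($w{\left(o \right)} = - \frac{2}{3} + \frac{3 - -6}{3} = - \frac{2}{3} + \frac{3 + 6}{3} = - \frac{2}{3} + \frac{1}{3} \cdot 9 = - \frac{2}{3} + 3 = \frac{7}{3}$)
$\left(J + w{\left(-5 \right)}\right)^{2} = \left(1 + \frac{7}{3}\right)^{2} = \left(\frac{10}{3}\right)^{2} = \frac{100}{9}$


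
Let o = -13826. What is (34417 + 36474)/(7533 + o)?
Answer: -70891/6293 ≈ -11.265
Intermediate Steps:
(34417 + 36474)/(7533 + o) = (34417 + 36474)/(7533 - 13826) = 70891/(-6293) = 70891*(-1/6293) = -70891/6293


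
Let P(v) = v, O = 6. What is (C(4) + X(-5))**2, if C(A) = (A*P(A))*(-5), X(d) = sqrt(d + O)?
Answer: 6241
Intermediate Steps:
X(d) = sqrt(6 + d) (X(d) = sqrt(d + 6) = sqrt(6 + d))
C(A) = -5*A**2 (C(A) = (A*A)*(-5) = A**2*(-5) = -5*A**2)
(C(4) + X(-5))**2 = (-5*4**2 + sqrt(6 - 5))**2 = (-5*16 + sqrt(1))**2 = (-80 + 1)**2 = (-79)**2 = 6241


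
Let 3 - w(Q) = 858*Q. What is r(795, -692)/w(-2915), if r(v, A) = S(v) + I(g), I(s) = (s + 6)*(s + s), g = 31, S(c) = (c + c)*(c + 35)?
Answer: 1321994/2501073 ≈ 0.52857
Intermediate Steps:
S(c) = 2*c*(35 + c) (S(c) = (2*c)*(35 + c) = 2*c*(35 + c))
I(s) = 2*s*(6 + s) (I(s) = (6 + s)*(2*s) = 2*s*(6 + s))
w(Q) = 3 - 858*Q
r(v, A) = 2294 + 2*v*(35 + v) (r(v, A) = 2*v*(35 + v) + 2*31*(6 + 31) = 2*v*(35 + v) + 2*31*37 = 2*v*(35 + v) + 2294 = 2294 + 2*v*(35 + v))
r(795, -692)/w(-2915) = (2294 + 2*795*(35 + 795))/(3 - 858*(-2915)) = (2294 + 2*795*830)/(3 + 2501070) = (2294 + 1319700)/2501073 = 1321994*(1/2501073) = 1321994/2501073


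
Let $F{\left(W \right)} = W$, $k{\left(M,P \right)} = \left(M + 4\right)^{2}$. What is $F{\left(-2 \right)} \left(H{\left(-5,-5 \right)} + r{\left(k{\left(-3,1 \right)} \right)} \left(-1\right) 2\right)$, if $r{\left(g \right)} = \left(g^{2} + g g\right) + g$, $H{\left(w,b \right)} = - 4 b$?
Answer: $-28$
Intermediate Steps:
$k{\left(M,P \right)} = \left(4 + M\right)^{2}$
$r{\left(g \right)} = g + 2 g^{2}$ ($r{\left(g \right)} = \left(g^{2} + g^{2}\right) + g = 2 g^{2} + g = g + 2 g^{2}$)
$F{\left(-2 \right)} \left(H{\left(-5,-5 \right)} + r{\left(k{\left(-3,1 \right)} \right)} \left(-1\right) 2\right) = - 2 \left(\left(-4\right) \left(-5\right) + \left(4 - 3\right)^{2} \left(1 + 2 \left(4 - 3\right)^{2}\right) \left(-1\right) 2\right) = - 2 \left(20 + 1^{2} \left(1 + 2 \cdot 1^{2}\right) \left(-1\right) 2\right) = - 2 \left(20 + 1 \left(1 + 2 \cdot 1\right) \left(-1\right) 2\right) = - 2 \left(20 + 1 \left(1 + 2\right) \left(-1\right) 2\right) = - 2 \left(20 + 1 \cdot 3 \left(-1\right) 2\right) = - 2 \left(20 + 3 \left(-1\right) 2\right) = - 2 \left(20 - 6\right) = \left(-2\right) 14 = -28$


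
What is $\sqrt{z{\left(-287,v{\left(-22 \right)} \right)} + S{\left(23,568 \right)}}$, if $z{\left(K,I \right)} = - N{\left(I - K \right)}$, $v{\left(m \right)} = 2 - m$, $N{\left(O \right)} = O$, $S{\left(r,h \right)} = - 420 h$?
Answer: $i \sqrt{238871} \approx 488.74 i$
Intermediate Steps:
$z{\left(K,I \right)} = K - I$ ($z{\left(K,I \right)} = - (I - K) = K - I$)
$\sqrt{z{\left(-287,v{\left(-22 \right)} \right)} + S{\left(23,568 \right)}} = \sqrt{\left(-287 - \left(2 - -22\right)\right) - 238560} = \sqrt{\left(-287 - \left(2 + 22\right)\right) - 238560} = \sqrt{\left(-287 - 24\right) - 238560} = \sqrt{-311 - 238560} = \sqrt{-238871} = i \sqrt{238871}$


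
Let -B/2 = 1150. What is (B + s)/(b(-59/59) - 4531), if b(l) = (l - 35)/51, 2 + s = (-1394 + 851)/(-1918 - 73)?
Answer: 430423/847429 ≈ 0.50792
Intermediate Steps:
B = -2300 (B = -2*1150 = -2300)
s = -19/11 (s = -2 + (-1394 + 851)/(-1918 - 73) = -2 - 543/(-1991) = -2 - 543*(-1/1991) = -2 + 3/11 = -19/11 ≈ -1.7273)
b(l) = -35/51 + l/51 (b(l) = (-35 + l)*(1/51) = -35/51 + l/51)
(B + s)/(b(-59/59) - 4531) = (-2300 - 19/11)/((-35/51 + (-59/59)/51) - 4531) = -25319/(11*((-35/51 + (-59*1/59)/51) - 4531)) = -25319/(11*((-35/51 + (1/51)*(-1)) - 4531)) = -25319/(11*((-35/51 - 1/51) - 4531)) = -25319/(11*(-12/17 - 4531)) = -25319/(11*(-77039/17)) = -25319/11*(-17/77039) = 430423/847429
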